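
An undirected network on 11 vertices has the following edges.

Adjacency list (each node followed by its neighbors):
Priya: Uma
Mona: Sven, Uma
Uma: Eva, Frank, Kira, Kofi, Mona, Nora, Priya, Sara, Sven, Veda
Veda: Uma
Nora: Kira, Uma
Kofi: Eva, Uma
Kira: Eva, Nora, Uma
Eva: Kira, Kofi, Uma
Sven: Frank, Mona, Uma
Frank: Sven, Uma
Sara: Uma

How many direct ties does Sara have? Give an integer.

1

Sara is directly tied to Uma. That is 1 neighbor, so the degree of Sara is 1.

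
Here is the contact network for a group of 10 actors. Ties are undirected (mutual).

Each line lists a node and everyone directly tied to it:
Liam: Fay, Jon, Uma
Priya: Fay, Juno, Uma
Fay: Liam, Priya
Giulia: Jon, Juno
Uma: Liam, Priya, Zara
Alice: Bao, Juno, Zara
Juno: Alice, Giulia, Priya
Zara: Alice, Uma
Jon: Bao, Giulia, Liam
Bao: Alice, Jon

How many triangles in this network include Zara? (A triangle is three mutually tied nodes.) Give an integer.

0

Zara's neighbors are Alice and Uma, but none of them are tied to each other, so no triangle contains Zara.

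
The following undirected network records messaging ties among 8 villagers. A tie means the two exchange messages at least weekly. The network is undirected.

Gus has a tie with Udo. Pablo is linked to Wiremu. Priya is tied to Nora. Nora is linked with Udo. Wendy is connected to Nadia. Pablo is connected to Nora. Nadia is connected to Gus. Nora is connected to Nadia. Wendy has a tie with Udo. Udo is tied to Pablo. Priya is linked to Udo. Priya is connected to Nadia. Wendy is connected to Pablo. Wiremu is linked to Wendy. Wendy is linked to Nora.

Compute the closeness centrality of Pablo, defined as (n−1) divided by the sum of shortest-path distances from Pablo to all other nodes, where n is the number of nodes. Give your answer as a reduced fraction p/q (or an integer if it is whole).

7/10

Distances from Pablo: Gus:2, Nadia:2, Nora:1, Priya:2, Udo:1, Wendy:1, Wiremu:1. Sum = 10.
n = 8, so closeness = 7/10.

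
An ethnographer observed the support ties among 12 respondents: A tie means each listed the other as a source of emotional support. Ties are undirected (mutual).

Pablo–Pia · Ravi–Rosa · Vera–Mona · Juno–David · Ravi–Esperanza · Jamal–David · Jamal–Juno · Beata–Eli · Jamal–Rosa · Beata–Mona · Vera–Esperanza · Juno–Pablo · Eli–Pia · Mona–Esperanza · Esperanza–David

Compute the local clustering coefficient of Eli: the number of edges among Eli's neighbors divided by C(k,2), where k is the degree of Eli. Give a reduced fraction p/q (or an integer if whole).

0

Eli's neighbors: Beata and Pia (k = 2).
Possible neighbor pairs: C(2,2) = 1. Edges among them: none → e = 0.
Clustering(Eli) = 0/1.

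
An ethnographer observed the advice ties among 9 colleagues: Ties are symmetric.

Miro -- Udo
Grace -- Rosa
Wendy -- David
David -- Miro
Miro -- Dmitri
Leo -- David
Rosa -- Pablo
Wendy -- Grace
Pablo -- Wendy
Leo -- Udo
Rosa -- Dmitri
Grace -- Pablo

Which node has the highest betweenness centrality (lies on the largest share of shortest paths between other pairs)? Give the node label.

David

Unnormalized betweenness of each node: David:113/12, Dmitri:9/2, Grace:17/12, Leo:5/3, Miro:15/2, Pablo:17/12, Rosa:13/3, Udo:5/4, Wendy:15/2.
David has the largest value, 113/12, making it the main broker — the node through which the most shortest paths run.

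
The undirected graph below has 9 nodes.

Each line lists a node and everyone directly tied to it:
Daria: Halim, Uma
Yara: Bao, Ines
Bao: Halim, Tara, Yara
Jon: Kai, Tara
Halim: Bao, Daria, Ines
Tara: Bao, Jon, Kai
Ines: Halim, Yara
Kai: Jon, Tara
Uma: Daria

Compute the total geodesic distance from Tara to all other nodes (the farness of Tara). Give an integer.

Distances from Tara: Bao:1, Daria:3, Halim:2, Ines:3, Jon:1, Kai:1, Uma:4, Yara:2.
Sum = 1 + 3 + 2 + 3 + 1 + 1 + 4 + 2 = 17.

17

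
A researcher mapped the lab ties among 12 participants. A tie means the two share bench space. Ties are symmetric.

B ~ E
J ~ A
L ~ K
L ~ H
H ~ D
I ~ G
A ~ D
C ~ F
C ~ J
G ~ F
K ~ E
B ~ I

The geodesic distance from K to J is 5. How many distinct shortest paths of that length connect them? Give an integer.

The shortest distance is 5, and the only length-5 path is K–L–H–D–A–J. So there is exactly 1 shortest path.

1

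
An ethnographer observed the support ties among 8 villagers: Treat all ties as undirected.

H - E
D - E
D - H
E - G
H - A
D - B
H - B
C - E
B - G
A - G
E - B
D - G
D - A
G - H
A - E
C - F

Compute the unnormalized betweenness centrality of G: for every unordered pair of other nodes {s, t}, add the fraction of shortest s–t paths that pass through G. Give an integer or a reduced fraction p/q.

Pairs whose geodesics pass through G — A–B: 1/4.
All other pairs contribute 0.
Summing the contributions gives betweenness(G) = 1/4.

1/4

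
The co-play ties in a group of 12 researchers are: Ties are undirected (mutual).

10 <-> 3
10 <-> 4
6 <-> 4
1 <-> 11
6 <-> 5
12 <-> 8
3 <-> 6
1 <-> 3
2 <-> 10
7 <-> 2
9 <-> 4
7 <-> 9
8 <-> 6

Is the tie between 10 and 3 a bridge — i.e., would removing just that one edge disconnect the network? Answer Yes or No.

No

Even without that edge, 10 still reaches 3 via 10 – 4 – 6 – 3, so the network stays connected. Not a bridge.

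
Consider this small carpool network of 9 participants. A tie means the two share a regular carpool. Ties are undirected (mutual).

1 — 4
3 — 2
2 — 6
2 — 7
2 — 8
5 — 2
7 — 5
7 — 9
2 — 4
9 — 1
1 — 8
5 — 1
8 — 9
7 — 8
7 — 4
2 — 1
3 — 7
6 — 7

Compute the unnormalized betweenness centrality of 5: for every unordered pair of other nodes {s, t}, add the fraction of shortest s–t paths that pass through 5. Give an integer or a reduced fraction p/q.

Pairs whose geodesics pass through 5 — 1–7: 1/5.
All other pairs contribute 0.
Summing the contributions gives betweenness(5) = 1/5.

1/5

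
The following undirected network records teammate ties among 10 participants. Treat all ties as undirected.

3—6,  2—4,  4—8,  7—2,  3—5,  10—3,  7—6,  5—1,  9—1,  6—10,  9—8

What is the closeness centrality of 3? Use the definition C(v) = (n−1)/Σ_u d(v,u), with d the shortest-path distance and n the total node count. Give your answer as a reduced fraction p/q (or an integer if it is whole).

Distances from 3: 1:2, 2:3, 4:4, 5:1, 6:1, 7:2, 8:4, 9:3, 10:1. Sum = 21.
n = 10, so closeness = 9/21 = 3/7.

3/7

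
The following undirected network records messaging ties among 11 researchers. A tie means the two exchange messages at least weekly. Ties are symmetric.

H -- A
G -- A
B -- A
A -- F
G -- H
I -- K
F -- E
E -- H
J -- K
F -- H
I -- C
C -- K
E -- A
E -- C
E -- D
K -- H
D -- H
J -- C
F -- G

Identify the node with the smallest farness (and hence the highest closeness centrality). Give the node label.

Farness (sum of distances to all others) for each node — A:17, B:26, C:18, D:21, E:15, F:18, G:20, H:14, I:24, J:24, K:17.
The smallest farness is 14, for H, so H has the highest closeness.

H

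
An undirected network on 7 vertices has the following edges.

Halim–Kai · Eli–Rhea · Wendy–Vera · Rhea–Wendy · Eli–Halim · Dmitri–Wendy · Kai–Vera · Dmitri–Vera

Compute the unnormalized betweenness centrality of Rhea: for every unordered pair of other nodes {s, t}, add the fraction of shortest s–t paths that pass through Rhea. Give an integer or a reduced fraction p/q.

Pairs whose geodesics pass through Rhea — Halim–Wendy: 1/2; Vera–Eli: 1/2; Dmitri–Eli: 1; Wendy–Eli: 1.
All other pairs contribute 0.
Summing the contributions gives betweenness(Rhea) = 3.

3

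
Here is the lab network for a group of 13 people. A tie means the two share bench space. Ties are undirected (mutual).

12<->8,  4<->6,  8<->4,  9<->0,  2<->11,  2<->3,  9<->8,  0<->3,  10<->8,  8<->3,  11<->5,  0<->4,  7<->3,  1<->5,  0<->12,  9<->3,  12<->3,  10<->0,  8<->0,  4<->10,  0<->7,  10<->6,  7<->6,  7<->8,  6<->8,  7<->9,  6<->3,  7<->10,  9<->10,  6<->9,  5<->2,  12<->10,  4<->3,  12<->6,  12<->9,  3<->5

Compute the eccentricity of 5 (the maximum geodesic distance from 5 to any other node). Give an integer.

Distances from 5: 0:2, 1:1, 2:1, 3:1, 4:2, 6:2, 7:2, 8:2, 9:2, 10:3, 11:1, 12:2.
The largest is 3 (to 10), so the eccentricity of 5 is 3.

3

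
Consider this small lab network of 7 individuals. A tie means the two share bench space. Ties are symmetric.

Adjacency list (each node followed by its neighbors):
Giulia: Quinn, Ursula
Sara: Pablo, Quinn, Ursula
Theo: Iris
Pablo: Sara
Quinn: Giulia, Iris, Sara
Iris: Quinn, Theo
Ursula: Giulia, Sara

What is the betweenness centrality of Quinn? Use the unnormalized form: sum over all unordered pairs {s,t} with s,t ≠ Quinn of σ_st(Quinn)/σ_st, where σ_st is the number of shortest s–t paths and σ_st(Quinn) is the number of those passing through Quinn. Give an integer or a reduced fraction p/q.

9

Pairs whose geodesics pass through Quinn — Giulia–Theo: 1; Giulia–Sara: 1/2; Giulia–Pablo: 1/2; Giulia–Iris: 1; Theo–Sara: 1; Theo–Pablo: 1; Theo–Ursula: 2/2; Sara–Iris: 1; Pablo–Iris: 1; Iris–Ursula: 2/2.
All other pairs contribute 0.
Summing the contributions gives betweenness(Quinn) = 9.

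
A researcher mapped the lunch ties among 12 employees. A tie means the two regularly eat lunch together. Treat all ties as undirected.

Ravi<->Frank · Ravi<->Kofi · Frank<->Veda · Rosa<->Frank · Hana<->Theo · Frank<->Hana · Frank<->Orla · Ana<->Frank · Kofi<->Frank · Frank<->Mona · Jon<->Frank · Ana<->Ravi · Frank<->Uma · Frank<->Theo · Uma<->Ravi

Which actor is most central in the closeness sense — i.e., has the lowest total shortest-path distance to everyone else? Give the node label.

Farness (sum of distances to all others) for each node — Ana:20, Frank:11, Hana:20, Jon:21, Kofi:20, Mona:21, Orla:21, Ravi:18, Rosa:21, Theo:20, Uma:20, Veda:21.
The smallest farness is 11, for Frank, so Frank has the highest closeness.

Frank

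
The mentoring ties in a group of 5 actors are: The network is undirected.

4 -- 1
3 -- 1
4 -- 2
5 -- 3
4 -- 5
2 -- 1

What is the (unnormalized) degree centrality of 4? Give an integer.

3

4 is directly tied to 1, 2, and 5. That is 3 neighbors, so the degree of 4 is 3.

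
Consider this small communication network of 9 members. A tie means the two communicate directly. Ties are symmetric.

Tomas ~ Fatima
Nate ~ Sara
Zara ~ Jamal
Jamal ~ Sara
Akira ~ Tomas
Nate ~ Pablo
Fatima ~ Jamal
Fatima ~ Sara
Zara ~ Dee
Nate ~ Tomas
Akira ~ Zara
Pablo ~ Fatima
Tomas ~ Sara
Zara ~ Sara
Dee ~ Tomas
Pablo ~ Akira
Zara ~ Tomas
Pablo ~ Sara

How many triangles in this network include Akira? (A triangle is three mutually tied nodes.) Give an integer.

Akira's neighbors: Pablo, Tomas, and Zara.
Neighbor pairs that are themselves tied: Akira–Tomas–Zara. Each forms one triangle with Akira, for 1 in total.

1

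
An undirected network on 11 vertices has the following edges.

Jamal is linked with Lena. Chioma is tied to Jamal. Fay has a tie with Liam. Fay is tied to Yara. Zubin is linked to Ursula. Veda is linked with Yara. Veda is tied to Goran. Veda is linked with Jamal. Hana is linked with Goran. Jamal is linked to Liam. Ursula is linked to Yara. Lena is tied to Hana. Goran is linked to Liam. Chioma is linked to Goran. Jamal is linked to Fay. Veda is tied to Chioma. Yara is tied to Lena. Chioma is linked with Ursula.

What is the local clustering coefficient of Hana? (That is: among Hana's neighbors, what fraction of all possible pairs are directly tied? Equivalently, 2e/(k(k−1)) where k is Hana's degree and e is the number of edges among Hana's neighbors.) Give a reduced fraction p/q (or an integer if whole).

0

Hana's neighbors: Goran and Lena (k = 2).
Possible neighbor pairs: C(2,2) = 1. Edges among them: none → e = 0.
Clustering(Hana) = 0/1.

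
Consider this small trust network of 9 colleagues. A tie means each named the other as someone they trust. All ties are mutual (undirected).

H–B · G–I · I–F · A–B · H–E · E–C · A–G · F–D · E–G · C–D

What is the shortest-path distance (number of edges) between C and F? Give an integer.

2

One shortest route is C – D – F, which uses 2 edges, and C and F are not directly tied, so nothing shorter exists. So d(C,F) = 2.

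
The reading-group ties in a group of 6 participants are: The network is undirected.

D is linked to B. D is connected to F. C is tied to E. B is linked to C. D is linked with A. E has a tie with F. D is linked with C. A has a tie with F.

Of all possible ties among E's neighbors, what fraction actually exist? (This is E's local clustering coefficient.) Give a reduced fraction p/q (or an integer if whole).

E's neighbors: C and F (k = 2).
Possible neighbor pairs: C(2,2) = 1. Edges among them: none → e = 0.
Clustering(E) = 0/1.

0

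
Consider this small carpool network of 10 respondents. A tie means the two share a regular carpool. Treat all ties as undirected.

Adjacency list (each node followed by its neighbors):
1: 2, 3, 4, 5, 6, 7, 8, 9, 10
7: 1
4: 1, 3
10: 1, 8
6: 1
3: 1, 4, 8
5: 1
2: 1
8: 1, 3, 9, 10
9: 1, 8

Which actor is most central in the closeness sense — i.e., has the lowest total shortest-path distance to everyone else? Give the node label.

1

Farness (sum of distances to all others) for each node — 1:9, 2:17, 3:15, 4:16, 5:17, 6:17, 7:17, 8:14, 9:16, 10:16.
The smallest farness is 9, for 1, so 1 has the highest closeness.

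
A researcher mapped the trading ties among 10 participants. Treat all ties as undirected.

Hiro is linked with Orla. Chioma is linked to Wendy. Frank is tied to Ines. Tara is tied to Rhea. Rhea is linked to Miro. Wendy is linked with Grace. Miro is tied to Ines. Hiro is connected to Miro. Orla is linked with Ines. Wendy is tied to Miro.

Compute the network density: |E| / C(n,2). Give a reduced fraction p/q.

There are 10 edges and 10 nodes, so the maximum possible is C(10,2) = 45.
Density = 10/45 = 2/9.

2/9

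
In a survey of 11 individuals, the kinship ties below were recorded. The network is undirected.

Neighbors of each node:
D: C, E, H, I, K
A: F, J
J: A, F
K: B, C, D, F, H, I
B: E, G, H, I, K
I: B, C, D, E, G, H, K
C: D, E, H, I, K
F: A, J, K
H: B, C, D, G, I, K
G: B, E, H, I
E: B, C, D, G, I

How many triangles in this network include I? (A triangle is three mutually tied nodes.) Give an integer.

I's neighbors: B, C, D, E, G, H, and K.
Neighbor pairs that are themselves tied: I–B–E; I–B–G; I–B–H; I–B–K; I–C–D; I–C–E; I–C–H; I–C–K; I–D–E; I–D–H; I–D–K; I–E–G; I–G–H; I–H–K. Each forms one triangle with I, for 14 in total.

14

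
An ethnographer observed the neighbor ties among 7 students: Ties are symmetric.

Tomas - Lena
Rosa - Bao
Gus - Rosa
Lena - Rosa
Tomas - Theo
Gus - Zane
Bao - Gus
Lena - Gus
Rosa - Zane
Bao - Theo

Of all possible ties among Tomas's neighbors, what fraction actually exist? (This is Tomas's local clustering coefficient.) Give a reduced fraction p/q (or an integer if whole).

0

Tomas's neighbors: Lena and Theo (k = 2).
Possible neighbor pairs: C(2,2) = 1. Edges among them: none → e = 0.
Clustering(Tomas) = 0/1.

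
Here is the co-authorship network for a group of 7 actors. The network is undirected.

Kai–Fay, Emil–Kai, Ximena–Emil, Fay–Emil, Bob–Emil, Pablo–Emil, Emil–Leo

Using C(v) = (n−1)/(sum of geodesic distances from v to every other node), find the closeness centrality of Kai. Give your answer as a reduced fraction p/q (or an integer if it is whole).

3/5

Distances from Kai: Bob:2, Emil:1, Fay:1, Leo:2, Pablo:2, Ximena:2. Sum = 10.
n = 7, so closeness = 6/10 = 3/5.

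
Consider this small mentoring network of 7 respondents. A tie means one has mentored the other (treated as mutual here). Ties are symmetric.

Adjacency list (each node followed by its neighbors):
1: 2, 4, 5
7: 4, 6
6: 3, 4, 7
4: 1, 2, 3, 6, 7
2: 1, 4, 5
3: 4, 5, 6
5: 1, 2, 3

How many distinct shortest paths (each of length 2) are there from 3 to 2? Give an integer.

2

The shortest distance is 2. The length-2 paths are: 3–4–2; 3–5–2.
That gives 2 distinct shortest paths.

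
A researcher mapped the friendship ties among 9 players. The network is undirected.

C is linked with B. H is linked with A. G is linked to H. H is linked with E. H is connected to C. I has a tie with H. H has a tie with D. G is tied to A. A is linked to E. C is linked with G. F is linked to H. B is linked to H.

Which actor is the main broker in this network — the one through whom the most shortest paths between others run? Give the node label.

Unnormalized betweenness of each node: A:1/2, B:0, C:1/2, D:0, E:0, F:0, G:1/2, H:45/2, I:0.
H has the largest value, 45/2, making it the main broker — the node through which the most shortest paths run.

H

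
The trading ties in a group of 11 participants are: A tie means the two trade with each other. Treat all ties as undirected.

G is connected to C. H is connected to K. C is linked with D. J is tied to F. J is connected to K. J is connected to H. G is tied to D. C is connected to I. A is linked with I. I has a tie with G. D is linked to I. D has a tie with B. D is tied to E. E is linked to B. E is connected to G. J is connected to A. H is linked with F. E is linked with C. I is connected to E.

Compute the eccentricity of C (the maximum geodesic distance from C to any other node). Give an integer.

4

Distances from C: A:2, B:2, D:1, E:1, F:4, G:1, H:4, I:1, J:3, K:4.
The largest is 4 (to K, F, and H), so the eccentricity of C is 4.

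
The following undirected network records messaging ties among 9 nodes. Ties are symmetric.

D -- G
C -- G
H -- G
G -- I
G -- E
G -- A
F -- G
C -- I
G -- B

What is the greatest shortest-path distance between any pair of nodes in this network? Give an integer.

Eccentricity of each node (its greatest distance to any other): A:2, B:2, C:2, D:2, E:2, F:2, G:1, H:2, I:2.
The maximum eccentricity is 2, realized for instance by the pair C–A via C – G – A. So the diameter is 2.

2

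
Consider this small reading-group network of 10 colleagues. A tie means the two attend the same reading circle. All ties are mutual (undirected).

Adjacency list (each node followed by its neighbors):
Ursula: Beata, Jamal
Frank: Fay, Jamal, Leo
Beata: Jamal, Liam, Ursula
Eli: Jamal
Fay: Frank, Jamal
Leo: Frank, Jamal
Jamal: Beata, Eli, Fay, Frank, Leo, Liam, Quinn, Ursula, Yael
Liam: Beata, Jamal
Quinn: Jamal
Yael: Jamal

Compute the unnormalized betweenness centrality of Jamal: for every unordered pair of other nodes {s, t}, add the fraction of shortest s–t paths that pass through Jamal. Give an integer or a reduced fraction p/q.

Pairs whose geodesics pass through Jamal — Yael–Fay: 1; Yael–Leo: 1; Yael–Liam: 1; Yael–Quinn: 1; Yael–Frank: 1; Yael–Beata: 1; Yael–Ursula: 1; Yael–Eli: 1; Fay–Leo: 1/2; Fay–Liam: 1; Fay–Quinn: 1; Fay–Beata: 1; Fay–Ursula: 1; Fay–Eli: 1 … (+18 more pairs).
All other pairs contribute 0.
Summing the contributions gives betweenness(Jamal) = 31.

31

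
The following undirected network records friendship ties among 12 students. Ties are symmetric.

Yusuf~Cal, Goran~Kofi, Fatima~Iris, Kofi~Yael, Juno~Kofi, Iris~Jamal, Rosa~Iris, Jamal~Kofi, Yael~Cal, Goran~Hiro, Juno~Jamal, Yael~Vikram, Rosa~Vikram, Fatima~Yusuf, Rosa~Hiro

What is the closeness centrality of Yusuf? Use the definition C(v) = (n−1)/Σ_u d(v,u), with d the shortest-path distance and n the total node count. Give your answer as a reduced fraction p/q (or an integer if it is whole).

11/30

Distances from Yusuf: Cal:1, Fatima:1, Goran:4, Hiro:4, Iris:2, Jamal:3, Juno:4, Kofi:3, Rosa:3, Vikram:3, Yael:2. Sum = 30.
n = 12, so closeness = 11/30.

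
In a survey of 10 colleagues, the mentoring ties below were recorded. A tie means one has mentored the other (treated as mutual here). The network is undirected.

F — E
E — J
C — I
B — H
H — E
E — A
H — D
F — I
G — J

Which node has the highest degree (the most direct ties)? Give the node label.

E

Degrees — A:1, B:1, C:1, D:1, E:4, F:2, G:1, H:3, I:2, J:2.
The maximum is 4, attained only by E.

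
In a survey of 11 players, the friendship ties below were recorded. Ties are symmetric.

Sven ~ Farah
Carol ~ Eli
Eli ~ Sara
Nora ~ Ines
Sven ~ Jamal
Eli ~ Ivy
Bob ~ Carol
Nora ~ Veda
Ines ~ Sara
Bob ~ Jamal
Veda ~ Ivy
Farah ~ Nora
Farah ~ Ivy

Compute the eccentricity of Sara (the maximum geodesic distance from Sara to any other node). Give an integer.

Distances from Sara: Bob:3, Carol:2, Eli:1, Farah:3, Ines:1, Ivy:2, Jamal:4, Nora:2, Sven:4, Veda:3.
The largest is 4 (to Sven and Jamal), so the eccentricity of Sara is 4.

4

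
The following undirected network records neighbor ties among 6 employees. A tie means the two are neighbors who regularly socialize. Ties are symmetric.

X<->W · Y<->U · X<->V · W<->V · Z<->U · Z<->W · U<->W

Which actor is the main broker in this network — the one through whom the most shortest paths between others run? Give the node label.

Unnormalized betweenness of each node: U:4, V:0, W:6, X:0, Y:0, Z:0.
W has the largest value, 6, making it the main broker — the node through which the most shortest paths run.

W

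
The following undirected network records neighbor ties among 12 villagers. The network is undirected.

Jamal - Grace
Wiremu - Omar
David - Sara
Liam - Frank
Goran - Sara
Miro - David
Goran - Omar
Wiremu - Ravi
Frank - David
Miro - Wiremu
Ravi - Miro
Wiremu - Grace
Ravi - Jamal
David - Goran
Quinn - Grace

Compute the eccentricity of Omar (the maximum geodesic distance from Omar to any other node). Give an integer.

Distances from Omar: David:2, Frank:3, Goran:1, Grace:2, Jamal:3, Liam:4, Miro:2, Quinn:3, Ravi:2, Sara:2, Wiremu:1.
The largest is 4 (to Liam), so the eccentricity of Omar is 4.

4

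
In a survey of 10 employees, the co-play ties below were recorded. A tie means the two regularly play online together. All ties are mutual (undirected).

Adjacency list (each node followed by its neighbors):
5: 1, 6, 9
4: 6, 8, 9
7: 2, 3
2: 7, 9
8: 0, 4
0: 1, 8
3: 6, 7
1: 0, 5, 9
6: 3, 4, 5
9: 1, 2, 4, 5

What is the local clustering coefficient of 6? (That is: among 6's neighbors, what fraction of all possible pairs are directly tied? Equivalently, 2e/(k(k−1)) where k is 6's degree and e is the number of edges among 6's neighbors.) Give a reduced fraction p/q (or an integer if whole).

0

6's neighbors: 3, 4, and 5 (k = 3).
Possible neighbor pairs: C(3,2) = 3. Edges among them: none → e = 0.
Clustering(6) = 0/3 = 0.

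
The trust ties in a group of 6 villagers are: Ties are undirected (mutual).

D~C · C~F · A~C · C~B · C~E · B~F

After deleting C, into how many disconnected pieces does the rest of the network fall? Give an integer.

4

Without C, the remaining ties split the others into: {E}; {B, F}; {A}; {D}.
That's 4 separate components.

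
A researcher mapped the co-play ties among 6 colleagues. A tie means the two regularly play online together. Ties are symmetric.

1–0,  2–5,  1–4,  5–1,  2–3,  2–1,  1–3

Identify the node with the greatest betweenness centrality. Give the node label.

Unnormalized betweenness of each node: 0:0, 1:15/2, 2:1/2, 3:0, 4:0, 5:0.
1 has the largest value, 15/2, making it the main broker — the node through which the most shortest paths run.

1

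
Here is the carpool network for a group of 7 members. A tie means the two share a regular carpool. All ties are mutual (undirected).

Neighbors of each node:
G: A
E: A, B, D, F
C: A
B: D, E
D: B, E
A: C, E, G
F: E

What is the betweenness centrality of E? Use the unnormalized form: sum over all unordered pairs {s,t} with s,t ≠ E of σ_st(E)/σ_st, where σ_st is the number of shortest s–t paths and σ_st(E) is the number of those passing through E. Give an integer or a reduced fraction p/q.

11

Pairs whose geodesics pass through E — F–G: 1; F–A: 1; F–B: 1; F–D: 1; F–C: 1; G–B: 1; G–D: 1; A–B: 1; A–D: 1; B–C: 1; D–C: 1.
All other pairs contribute 0.
Summing the contributions gives betweenness(E) = 11.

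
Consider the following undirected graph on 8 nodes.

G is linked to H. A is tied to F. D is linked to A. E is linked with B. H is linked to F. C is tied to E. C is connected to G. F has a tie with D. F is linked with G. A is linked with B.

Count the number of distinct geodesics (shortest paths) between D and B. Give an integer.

1

The shortest distance is 2, and the only length-2 path is D–A–B. So there is exactly 1 shortest path.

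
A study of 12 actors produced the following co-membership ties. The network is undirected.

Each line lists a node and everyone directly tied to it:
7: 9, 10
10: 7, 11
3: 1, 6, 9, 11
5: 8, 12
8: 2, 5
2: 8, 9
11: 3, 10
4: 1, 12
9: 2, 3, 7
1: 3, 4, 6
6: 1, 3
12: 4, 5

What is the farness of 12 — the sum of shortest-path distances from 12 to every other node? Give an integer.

Distances from 12: 1:2, 2:3, 3:3, 4:1, 5:1, 6:3, 7:5, 8:2, 9:4, 10:5, 11:4.
Sum = 2 + 3 + 3 + 1 + 1 + 3 + 5 + 2 + 4 + 5 + 4 = 33.

33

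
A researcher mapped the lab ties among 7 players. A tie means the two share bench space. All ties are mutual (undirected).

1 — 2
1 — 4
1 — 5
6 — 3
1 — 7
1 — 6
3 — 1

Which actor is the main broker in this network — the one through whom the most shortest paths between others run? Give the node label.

Unnormalized betweenness of each node: 1:14, 2:0, 3:0, 4:0, 5:0, 6:0, 7:0.
1 has the largest value, 14, making it the main broker — the node through which the most shortest paths run.

1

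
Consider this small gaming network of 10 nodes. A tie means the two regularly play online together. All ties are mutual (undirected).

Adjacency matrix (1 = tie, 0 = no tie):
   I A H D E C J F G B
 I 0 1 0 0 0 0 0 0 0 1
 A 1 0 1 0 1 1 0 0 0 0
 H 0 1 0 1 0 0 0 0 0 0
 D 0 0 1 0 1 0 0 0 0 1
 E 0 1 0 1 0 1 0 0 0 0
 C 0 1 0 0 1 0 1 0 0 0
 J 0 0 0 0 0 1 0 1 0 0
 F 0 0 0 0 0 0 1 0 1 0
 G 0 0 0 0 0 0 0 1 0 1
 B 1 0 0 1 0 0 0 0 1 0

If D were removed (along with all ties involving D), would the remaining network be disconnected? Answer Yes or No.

No

Even without D, every remaining node can still reach every other (the residual graph is connected), so D is not a cut vertex.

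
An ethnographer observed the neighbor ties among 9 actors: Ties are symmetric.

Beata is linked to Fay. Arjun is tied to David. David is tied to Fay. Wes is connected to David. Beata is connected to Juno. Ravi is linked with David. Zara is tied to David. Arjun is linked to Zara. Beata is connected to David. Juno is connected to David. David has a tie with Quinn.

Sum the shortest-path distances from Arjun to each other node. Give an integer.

14

Distances from Arjun: Beata:2, David:1, Fay:2, Juno:2, Quinn:2, Ravi:2, Wes:2, Zara:1.
Sum = 2 + 1 + 2 + 2 + 2 + 2 + 2 + 1 = 14.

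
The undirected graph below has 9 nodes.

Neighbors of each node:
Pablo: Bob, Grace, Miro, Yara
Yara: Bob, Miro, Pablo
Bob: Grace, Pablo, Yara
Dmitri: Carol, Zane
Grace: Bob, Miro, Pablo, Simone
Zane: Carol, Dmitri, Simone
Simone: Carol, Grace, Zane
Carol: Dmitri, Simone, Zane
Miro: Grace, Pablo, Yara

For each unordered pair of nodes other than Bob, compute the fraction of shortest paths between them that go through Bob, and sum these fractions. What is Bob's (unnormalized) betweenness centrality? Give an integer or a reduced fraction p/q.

Pairs whose geodesics pass through Bob — Yara–Grace: 1/3; Yara–Dmitri: 2/6; Yara–Zane: 1/3; Yara–Simone: 1/3; Yara–Carol: 1/3.
All other pairs contribute 0.
Summing the contributions gives betweenness(Bob) = 5/3.

5/3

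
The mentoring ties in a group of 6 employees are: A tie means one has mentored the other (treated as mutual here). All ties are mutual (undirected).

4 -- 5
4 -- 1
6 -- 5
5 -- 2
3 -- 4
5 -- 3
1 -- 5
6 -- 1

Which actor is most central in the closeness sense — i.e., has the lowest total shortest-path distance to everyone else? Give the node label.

5

Farness (sum of distances to all others) for each node — 1:7, 2:9, 3:8, 4:7, 5:5, 6:8.
The smallest farness is 5, for 5, so 5 has the highest closeness.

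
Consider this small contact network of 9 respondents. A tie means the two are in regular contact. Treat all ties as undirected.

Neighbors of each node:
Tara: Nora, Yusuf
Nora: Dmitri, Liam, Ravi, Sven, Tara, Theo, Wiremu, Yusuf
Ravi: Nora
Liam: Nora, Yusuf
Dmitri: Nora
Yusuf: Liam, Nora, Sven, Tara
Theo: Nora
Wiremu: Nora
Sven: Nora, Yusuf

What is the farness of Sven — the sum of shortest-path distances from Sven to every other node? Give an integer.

14

Distances from Sven: Dmitri:2, Liam:2, Nora:1, Ravi:2, Tara:2, Theo:2, Wiremu:2, Yusuf:1.
Sum = 2 + 2 + 1 + 2 + 2 + 2 + 2 + 1 = 14.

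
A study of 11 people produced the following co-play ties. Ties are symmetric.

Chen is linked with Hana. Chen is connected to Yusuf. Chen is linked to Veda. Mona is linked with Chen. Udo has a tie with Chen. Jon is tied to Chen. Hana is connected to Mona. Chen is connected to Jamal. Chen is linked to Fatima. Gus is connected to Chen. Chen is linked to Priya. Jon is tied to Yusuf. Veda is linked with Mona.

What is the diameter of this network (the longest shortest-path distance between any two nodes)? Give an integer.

2

Eccentricity of each node (its greatest distance to any other): Chen:1, Fatima:2, Gus:2, Hana:2, Jamal:2, Jon:2, Mona:2, Priya:2, Udo:2, Veda:2, Yusuf:2.
The maximum eccentricity is 2, realized for instance by the pair Jon–Hana via Jon – Chen – Hana. So the diameter is 2.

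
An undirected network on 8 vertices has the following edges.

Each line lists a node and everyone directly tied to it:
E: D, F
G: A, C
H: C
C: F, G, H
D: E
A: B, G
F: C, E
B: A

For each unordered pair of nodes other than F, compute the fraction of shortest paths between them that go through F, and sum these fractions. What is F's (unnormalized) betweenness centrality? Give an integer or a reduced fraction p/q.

10

Pairs whose geodesics pass through F — D–C: 1; D–B: 1; D–A: 1; D–H: 1; D–G: 1; C–E: 1; B–E: 1; A–E: 1; H–E: 1; G–E: 1.
All other pairs contribute 0.
Summing the contributions gives betweenness(F) = 10.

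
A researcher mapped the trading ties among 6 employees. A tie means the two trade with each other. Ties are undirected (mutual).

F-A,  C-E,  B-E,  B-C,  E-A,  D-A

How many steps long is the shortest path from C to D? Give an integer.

One shortest route is C – E – A – D, which uses 3 edges, and at distance 2 from C we only reach {A}, which does not include D. So d(C,D) = 3.

3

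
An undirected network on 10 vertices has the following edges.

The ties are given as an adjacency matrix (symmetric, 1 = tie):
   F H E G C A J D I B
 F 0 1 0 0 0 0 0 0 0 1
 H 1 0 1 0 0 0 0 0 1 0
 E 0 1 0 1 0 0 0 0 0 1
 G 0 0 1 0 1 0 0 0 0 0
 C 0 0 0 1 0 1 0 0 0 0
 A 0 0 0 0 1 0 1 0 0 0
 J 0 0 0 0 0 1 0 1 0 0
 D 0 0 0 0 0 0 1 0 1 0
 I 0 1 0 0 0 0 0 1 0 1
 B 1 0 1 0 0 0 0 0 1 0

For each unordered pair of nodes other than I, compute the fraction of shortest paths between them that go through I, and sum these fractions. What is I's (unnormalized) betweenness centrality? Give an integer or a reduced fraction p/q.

Pairs whose geodesics pass through I — F–A: 2/4; F–J: 2/2; F–D: 2/2; H–A: 1/2; H–J: 1; H–D: 1; H–B: 1/3; E–J: 2/3; E–D: 2/2; G–D: 2/3; A–B: 1/2; J–B: 1; D–B: 1.
All other pairs contribute 0.
Summing the contributions gives betweenness(I) = 61/6.

61/6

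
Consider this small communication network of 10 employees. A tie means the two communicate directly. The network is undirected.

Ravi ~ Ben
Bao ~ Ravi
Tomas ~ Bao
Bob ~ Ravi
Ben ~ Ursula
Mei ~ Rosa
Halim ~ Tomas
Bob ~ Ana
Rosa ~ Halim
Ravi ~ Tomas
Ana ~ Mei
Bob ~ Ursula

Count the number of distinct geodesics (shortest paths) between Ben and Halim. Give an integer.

1

The shortest distance is 3, and the only length-3 path is Ben–Ravi–Tomas–Halim. So there is exactly 1 shortest path.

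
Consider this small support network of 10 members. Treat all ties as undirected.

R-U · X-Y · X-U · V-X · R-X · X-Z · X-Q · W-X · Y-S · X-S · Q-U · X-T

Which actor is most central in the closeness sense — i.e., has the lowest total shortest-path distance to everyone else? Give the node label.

Farness (sum of distances to all others) for each node — Q:16, R:16, S:16, T:17, U:15, V:17, W:17, X:9, Y:16, Z:17.
The smallest farness is 9, for X, so X has the highest closeness.

X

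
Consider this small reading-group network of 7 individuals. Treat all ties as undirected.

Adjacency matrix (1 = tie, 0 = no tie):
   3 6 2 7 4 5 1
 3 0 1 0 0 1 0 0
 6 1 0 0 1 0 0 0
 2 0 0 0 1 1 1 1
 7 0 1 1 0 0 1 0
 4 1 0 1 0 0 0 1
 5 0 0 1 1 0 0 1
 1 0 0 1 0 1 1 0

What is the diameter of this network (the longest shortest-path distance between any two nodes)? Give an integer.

3

Eccentricity of each node (its greatest distance to any other): 1:3, 2:2, 3:3, 4:2, 5:3, 6:3, 7:2.
The maximum eccentricity is 3, realized for instance by the pair 3–5 via 3 – 4 – 2 – 5. So the diameter is 3.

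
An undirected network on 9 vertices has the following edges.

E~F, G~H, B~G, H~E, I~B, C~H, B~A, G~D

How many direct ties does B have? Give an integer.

B is directly tied to A, G, and I. That is 3 neighbors, so the degree of B is 3.

3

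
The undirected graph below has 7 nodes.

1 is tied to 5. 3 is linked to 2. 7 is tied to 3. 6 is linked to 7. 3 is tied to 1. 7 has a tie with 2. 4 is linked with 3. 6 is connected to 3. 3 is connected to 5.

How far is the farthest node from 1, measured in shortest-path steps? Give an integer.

Distances from 1: 2:2, 3:1, 4:2, 5:1, 6:2, 7:2.
The largest is 2 (to 7, 2, 6, and 4), so the eccentricity of 1 is 2.

2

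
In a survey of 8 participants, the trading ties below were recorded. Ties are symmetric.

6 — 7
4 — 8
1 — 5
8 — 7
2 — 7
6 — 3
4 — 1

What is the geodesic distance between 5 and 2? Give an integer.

5

One shortest route is 5 – 1 – 4 – 8 – 7 – 2, which uses 5 edges, and at distance 4 from 5 we only reach {7}, which does not include 2. So d(5,2) = 5.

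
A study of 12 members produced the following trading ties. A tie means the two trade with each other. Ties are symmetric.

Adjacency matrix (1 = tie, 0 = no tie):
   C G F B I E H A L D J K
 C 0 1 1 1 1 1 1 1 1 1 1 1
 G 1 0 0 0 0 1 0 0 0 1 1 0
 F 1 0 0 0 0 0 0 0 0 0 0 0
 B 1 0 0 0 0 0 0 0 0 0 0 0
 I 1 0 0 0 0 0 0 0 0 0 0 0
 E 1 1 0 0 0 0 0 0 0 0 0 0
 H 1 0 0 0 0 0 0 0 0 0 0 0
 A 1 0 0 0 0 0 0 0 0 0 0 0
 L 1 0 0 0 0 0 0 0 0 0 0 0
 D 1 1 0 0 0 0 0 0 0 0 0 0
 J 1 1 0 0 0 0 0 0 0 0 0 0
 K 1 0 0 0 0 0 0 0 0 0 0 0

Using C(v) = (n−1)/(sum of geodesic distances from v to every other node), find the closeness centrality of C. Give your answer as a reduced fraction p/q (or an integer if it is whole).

Distances from C: A:1, B:1, D:1, E:1, F:1, G:1, H:1, I:1, J:1, K:1, L:1. Sum = 11.
n = 12, so closeness = 11/11 = 1.

1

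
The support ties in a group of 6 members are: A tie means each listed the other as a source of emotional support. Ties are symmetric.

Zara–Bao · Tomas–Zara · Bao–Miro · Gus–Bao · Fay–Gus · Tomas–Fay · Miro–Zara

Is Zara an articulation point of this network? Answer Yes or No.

Even without Zara, every remaining node can still reach every other (the residual graph is connected), so Zara is not a cut vertex.

No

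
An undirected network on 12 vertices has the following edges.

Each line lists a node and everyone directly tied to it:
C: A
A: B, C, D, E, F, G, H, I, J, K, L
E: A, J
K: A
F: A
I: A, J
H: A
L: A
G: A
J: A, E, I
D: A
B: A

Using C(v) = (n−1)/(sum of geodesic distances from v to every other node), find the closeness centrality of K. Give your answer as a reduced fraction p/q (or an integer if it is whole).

Distances from K: A:1, B:2, C:2, D:2, E:2, F:2, G:2, H:2, I:2, J:2, L:2. Sum = 21.
n = 12, so closeness = 11/21.

11/21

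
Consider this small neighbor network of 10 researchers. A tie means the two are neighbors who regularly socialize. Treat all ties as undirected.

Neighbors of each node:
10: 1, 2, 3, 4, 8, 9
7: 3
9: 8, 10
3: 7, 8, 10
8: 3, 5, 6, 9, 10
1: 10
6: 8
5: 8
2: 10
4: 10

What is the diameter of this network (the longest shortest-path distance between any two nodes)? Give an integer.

Eccentricity of each node (its greatest distance to any other): 1:3, 2:3, 3:2, 4:3, 5:3, 6:3, 7:3, 8:2, 9:3, 10:2.
The maximum eccentricity is 3, realized for instance by the pair 6–1 via 6 – 8 – 10 – 1. So the diameter is 3.

3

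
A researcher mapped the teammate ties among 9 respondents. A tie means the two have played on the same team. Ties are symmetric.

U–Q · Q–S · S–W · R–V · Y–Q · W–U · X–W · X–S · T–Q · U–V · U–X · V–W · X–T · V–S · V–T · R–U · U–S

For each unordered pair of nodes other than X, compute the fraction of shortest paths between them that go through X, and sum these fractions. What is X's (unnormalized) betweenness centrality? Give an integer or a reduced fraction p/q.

7/6

Pairs whose geodesics pass through X — U–T: 1/3; W–T: 1/2; S–T: 1/3.
All other pairs contribute 0.
Summing the contributions gives betweenness(X) = 7/6.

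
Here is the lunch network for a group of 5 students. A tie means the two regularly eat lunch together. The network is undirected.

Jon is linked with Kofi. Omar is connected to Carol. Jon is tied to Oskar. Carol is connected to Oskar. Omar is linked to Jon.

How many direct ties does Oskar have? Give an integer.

2

Oskar is directly tied to Carol and Jon. That is 2 neighbors, so the degree of Oskar is 2.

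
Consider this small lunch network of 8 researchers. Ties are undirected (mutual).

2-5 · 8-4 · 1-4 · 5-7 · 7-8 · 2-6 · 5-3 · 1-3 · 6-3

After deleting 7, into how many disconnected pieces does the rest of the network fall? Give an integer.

7's neighbors (5 and 8) remain reachable from one another through other ties, so the rest of the network stays in one piece.

1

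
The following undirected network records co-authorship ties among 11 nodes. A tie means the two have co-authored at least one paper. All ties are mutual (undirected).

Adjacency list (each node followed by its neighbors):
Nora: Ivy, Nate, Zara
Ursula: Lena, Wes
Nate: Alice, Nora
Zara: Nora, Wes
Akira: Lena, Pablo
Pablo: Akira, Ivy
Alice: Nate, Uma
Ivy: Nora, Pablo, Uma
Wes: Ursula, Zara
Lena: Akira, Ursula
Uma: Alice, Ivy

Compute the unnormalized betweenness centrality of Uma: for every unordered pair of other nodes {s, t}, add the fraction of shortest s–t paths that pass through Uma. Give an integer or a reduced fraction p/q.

4

Pairs whose geodesics pass through Uma — Alice–Ivy: 1; Alice–Pablo: 1; Alice–Akira: 1; Alice–Lena: 1.
All other pairs contribute 0.
Summing the contributions gives betweenness(Uma) = 4.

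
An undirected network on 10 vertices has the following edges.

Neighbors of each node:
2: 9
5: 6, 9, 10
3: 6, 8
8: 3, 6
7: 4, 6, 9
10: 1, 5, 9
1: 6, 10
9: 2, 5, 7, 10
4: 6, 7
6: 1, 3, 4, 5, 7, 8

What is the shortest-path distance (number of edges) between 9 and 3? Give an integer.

One shortest route is 9 – 7 – 6 – 3, which uses 3 edges, and at distance 2 from 9 we only reach {1, 4, 6}, which does not include 3. So d(9,3) = 3.

3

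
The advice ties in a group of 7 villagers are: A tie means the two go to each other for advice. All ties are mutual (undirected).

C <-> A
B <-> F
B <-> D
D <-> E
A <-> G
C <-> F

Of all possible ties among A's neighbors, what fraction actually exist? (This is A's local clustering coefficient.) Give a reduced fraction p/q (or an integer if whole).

A's neighbors: C and G (k = 2).
Possible neighbor pairs: C(2,2) = 1. Edges among them: none → e = 0.
Clustering(A) = 0/1.

0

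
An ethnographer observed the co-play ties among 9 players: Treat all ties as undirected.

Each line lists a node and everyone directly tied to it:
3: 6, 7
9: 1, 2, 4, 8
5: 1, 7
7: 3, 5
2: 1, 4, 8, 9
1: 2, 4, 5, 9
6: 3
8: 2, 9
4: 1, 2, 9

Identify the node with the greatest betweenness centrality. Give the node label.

1

Unnormalized betweenness of each node: 1:16, 2:3, 3:7, 4:0, 5:15, 6:0, 7:12, 8:0, 9:3.
1 has the largest value, 16, making it the main broker — the node through which the most shortest paths run.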